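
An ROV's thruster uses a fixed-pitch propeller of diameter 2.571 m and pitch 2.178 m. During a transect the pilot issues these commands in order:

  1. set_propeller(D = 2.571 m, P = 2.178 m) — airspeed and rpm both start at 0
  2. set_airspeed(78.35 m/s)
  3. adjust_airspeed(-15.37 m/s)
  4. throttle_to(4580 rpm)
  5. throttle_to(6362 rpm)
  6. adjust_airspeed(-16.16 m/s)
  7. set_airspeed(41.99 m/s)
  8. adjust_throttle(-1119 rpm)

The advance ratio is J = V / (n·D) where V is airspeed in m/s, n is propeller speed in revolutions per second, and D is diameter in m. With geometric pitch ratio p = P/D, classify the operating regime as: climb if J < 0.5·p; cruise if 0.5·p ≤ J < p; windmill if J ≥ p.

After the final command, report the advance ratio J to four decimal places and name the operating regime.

set_propeller: D = 2.571 m, P = 2.178 m (p = P/D = 0.847141); state ← (V=0, rpm=0)
set_airspeed(78.35): V ← 78.35 m/s
adjust_airspeed(-15.37): V ← 78.35 -15.37 = 62.98 m/s
throttle_to(4580): rpm ← 4580
throttle_to(6362): rpm ← 6362
adjust_airspeed(-16.16): V ← 62.98 -16.16 = 46.82 m/s
set_airspeed(41.99): V ← 41.99 m/s
adjust_throttle(-1119): rpm ← 6362 -1119 = 5243
final state: V = 41.99 m/s, rpm = 5243 → n = rpm/60 = 87.383333 rev/s
J = V / (n·D) = 41.99 / (87.383333 × 2.571) = 0.186903
regime bands: climb J<0.4236 | cruise [0.4236, 0.8471) | windmill J≥0.8471
J = 0.1869 → climb

J = 0.1869, regime = climb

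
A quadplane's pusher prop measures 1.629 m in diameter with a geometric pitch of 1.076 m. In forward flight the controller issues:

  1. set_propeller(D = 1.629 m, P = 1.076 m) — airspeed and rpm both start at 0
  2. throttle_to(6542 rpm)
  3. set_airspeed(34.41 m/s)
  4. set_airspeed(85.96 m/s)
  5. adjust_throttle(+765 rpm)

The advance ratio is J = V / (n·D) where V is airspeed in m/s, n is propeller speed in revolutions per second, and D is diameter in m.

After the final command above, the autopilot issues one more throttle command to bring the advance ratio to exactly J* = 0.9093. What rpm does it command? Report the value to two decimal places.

rpm = 3481.92

set_propeller: D = 1.629 m, P = 1.076 m (p = P/D = 0.660528); state ← (V=0, rpm=0)
throttle_to(6542): rpm ← 6542
set_airspeed(34.41): V ← 34.41 m/s
set_airspeed(85.96): V ← 85.96 m/s
adjust_throttle(+765): rpm ← 6542 +765 = 7307
final state: V = 85.96 m/s, rpm = 7307 → n = rpm/60 = 121.783333 rev/s
target J* = 0.9093; solve J* = V/(n·D) for n: n = V/(J*·D) = 85.96/(0.9093 × 1.629) = 58.032079 rev/s
rpm = 60·n = 3481.924756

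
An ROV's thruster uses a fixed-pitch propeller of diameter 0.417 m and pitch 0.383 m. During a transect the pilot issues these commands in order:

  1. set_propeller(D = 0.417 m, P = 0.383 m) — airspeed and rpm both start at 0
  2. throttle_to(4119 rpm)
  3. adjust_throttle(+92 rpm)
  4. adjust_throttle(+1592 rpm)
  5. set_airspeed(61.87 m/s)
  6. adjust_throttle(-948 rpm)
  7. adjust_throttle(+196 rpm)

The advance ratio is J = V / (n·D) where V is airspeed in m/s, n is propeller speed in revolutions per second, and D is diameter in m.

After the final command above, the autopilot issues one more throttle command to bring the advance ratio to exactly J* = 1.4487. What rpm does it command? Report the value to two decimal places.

rpm = 6144.93

set_propeller: D = 0.417 m, P = 0.383 m (p = P/D = 0.918465); state ← (V=0, rpm=0)
throttle_to(4119): rpm ← 4119
adjust_throttle(+92): rpm ← 4119 +92 = 4211
adjust_throttle(+1592): rpm ← 4211 +1592 = 5803
set_airspeed(61.87): V ← 61.87 m/s
adjust_throttle(-948): rpm ← 5803 -948 = 4855
adjust_throttle(+196): rpm ← 4855 +196 = 5051
final state: V = 61.87 m/s, rpm = 5051 → n = rpm/60 = 84.183333 rev/s
target J* = 1.4487; solve J* = V/(n·D) for n: n = V/(J*·D) = 61.87/(1.4487 × 0.417) = 102.415479 rev/s
rpm = 60·n = 6144.928745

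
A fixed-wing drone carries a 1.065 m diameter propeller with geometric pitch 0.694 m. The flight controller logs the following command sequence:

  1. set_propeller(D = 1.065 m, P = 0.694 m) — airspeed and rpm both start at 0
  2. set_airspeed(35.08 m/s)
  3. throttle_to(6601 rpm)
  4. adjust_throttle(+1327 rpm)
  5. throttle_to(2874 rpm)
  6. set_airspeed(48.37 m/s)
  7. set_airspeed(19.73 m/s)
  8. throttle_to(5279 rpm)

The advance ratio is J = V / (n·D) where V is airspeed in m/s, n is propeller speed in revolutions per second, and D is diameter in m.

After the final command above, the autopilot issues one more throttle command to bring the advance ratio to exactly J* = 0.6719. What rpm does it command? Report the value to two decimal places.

set_propeller: D = 1.065 m, P = 0.694 m (p = P/D = 0.651643); state ← (V=0, rpm=0)
set_airspeed(35.08): V ← 35.08 m/s
throttle_to(6601): rpm ← 6601
adjust_throttle(+1327): rpm ← 6601 +1327 = 7928
throttle_to(2874): rpm ← 2874
set_airspeed(48.37): V ← 48.37 m/s
set_airspeed(19.73): V ← 19.73 m/s
throttle_to(5279): rpm ← 5279
final state: V = 19.73 m/s, rpm = 5279 → n = rpm/60 = 87.983333 rev/s
target J* = 0.6719; solve J* = V/(n·D) for n: n = V/(J*·D) = 19.73/(0.6719 × 1.065) = 27.572290 rev/s
rpm = 60·n = 1654.337395

rpm = 1654.34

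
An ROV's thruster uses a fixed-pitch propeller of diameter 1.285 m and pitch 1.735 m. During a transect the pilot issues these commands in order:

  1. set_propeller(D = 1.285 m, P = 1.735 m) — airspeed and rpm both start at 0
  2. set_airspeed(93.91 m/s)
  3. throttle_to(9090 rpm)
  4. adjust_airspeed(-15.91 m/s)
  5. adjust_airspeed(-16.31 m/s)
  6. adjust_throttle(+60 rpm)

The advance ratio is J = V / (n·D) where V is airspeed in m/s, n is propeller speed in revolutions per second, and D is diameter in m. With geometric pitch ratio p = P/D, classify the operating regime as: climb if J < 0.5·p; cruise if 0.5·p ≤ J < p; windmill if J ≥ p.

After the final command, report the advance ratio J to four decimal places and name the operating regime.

J = 0.3148, regime = climb

set_propeller: D = 1.285 m, P = 1.735 m (p = P/D = 1.350195); state ← (V=0, rpm=0)
set_airspeed(93.91): V ← 93.91 m/s
throttle_to(9090): rpm ← 9090
adjust_airspeed(-15.91): V ← 93.91 -15.91 = 78 m/s
adjust_airspeed(-16.31): V ← 78 -16.31 = 61.69 m/s
adjust_throttle(+60): rpm ← 9090 +60 = 9150
final state: V = 61.69 m/s, rpm = 9150 → n = rpm/60 = 152.500000 rev/s
J = V / (n·D) = 61.69 / (152.500000 × 1.285) = 0.314805
regime bands: climb J<0.6751 | cruise [0.6751, 1.3502) | windmill J≥1.3502
J = 0.3148 → climb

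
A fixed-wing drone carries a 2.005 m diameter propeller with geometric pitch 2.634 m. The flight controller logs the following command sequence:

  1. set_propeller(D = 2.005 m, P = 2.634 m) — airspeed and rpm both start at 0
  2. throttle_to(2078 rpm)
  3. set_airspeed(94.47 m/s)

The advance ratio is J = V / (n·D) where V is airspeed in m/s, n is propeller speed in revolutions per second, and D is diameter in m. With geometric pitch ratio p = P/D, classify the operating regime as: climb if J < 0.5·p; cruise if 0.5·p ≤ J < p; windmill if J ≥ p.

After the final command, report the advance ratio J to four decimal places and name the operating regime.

set_propeller: D = 2.005 m, P = 2.634 m (p = P/D = 1.313716); state ← (V=0, rpm=0)
throttle_to(2078): rpm ← 2078
set_airspeed(94.47): V ← 94.47 m/s
final state: V = 94.47 m/s, rpm = 2078 → n = rpm/60 = 34.633333 rev/s
J = V / (n·D) = 94.47 / (34.633333 × 2.005) = 1.360458
regime bands: climb J<0.6569 | cruise [0.6569, 1.3137) | windmill J≥1.3137
J = 1.3605 → windmill

J = 1.3605, regime = windmill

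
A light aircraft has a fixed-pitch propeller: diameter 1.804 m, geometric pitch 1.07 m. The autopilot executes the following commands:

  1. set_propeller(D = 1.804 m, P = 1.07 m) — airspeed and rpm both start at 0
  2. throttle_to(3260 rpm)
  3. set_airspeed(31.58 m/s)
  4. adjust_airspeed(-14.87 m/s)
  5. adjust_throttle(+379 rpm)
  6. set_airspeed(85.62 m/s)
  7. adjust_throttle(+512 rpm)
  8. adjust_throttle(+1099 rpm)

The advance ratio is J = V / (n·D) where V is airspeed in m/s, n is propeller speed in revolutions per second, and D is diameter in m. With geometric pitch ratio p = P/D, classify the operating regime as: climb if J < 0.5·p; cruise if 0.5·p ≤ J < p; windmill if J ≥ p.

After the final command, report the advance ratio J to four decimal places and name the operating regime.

J = 0.5424, regime = cruise

set_propeller: D = 1.804 m, P = 1.07 m (p = P/D = 0.593126); state ← (V=0, rpm=0)
throttle_to(3260): rpm ← 3260
set_airspeed(31.58): V ← 31.58 m/s
adjust_airspeed(-14.87): V ← 31.58 -14.87 = 16.71 m/s
adjust_throttle(+379): rpm ← 3260 +379 = 3639
set_airspeed(85.62): V ← 85.62 m/s
adjust_throttle(+512): rpm ← 3639 +512 = 4151
adjust_throttle(+1099): rpm ← 4151 +1099 = 5250
final state: V = 85.62 m/s, rpm = 5250 → n = rpm/60 = 87.500000 rev/s
J = V / (n·D) = 85.62 / (87.500000 × 1.804) = 0.542414
regime bands: climb J<0.2966 | cruise [0.2966, 0.5931) | windmill J≥0.5931
J = 0.5424 → cruise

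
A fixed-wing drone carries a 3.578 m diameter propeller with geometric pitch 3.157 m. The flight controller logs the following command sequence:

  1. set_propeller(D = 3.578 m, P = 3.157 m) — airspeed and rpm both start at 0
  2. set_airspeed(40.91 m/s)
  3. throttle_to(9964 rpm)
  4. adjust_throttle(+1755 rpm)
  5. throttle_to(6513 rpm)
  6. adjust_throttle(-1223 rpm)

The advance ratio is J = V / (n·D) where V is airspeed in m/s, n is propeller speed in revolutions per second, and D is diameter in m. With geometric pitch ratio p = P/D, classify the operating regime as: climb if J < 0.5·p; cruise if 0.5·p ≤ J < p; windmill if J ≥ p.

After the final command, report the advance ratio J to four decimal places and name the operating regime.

set_propeller: D = 3.578 m, P = 3.157 m (p = P/D = 0.882337); state ← (V=0, rpm=0)
set_airspeed(40.91): V ← 40.91 m/s
throttle_to(9964): rpm ← 9964
adjust_throttle(+1755): rpm ← 9964 +1755 = 11719
throttle_to(6513): rpm ← 6513
adjust_throttle(-1223): rpm ← 6513 -1223 = 5290
final state: V = 40.91 m/s, rpm = 5290 → n = rpm/60 = 88.166667 rev/s
J = V / (n·D) = 40.91 / (88.166667 × 3.578) = 0.129683
regime bands: climb J<0.4412 | cruise [0.4412, 0.8823) | windmill J≥0.8823
J = 0.1297 → climb

J = 0.1297, regime = climb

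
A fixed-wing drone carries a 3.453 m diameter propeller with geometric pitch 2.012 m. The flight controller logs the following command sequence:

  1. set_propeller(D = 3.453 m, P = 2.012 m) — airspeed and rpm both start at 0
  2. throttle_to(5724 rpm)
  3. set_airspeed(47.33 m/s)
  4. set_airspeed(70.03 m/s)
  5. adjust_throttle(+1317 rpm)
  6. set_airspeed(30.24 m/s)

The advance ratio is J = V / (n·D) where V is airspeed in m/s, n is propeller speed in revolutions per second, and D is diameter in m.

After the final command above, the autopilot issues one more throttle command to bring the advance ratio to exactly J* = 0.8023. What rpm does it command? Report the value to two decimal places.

set_propeller: D = 3.453 m, P = 2.012 m (p = P/D = 0.582682); state ← (V=0, rpm=0)
throttle_to(5724): rpm ← 5724
set_airspeed(47.33): V ← 47.33 m/s
set_airspeed(70.03): V ← 70.03 m/s
adjust_throttle(+1317): rpm ← 5724 +1317 = 7041
set_airspeed(30.24): V ← 30.24 m/s
final state: V = 30.24 m/s, rpm = 7041 → n = rpm/60 = 117.350000 rev/s
target J* = 0.8023; solve J* = V/(n·D) for n: n = V/(J*·D) = 30.24/(0.8023 × 3.453) = 10.915620 rev/s
rpm = 60·n = 654.937212

rpm = 654.94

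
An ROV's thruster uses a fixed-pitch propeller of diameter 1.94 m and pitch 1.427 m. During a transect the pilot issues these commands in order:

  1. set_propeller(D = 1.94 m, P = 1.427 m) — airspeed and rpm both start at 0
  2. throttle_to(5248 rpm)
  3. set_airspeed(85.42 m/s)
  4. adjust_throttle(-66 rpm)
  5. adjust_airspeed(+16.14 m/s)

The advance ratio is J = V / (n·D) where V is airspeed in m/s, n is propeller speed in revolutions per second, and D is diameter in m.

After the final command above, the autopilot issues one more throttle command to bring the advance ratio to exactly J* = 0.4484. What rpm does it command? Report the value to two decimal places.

set_propeller: D = 1.94 m, P = 1.427 m (p = P/D = 0.735567); state ← (V=0, rpm=0)
throttle_to(5248): rpm ← 5248
set_airspeed(85.42): V ← 85.42 m/s
adjust_throttle(-66): rpm ← 5248 -66 = 5182
adjust_airspeed(+16.14): V ← 85.42 +16.14 = 101.56 m/s
final state: V = 101.56 m/s, rpm = 5182 → n = rpm/60 = 86.366667 rev/s
target J* = 0.4484; solve J* = V/(n·D) for n: n = V/(J*·D) = 101.56/(0.4484 × 1.94) = 116.749588 rev/s
rpm = 60·n = 7004.975307

rpm = 7004.98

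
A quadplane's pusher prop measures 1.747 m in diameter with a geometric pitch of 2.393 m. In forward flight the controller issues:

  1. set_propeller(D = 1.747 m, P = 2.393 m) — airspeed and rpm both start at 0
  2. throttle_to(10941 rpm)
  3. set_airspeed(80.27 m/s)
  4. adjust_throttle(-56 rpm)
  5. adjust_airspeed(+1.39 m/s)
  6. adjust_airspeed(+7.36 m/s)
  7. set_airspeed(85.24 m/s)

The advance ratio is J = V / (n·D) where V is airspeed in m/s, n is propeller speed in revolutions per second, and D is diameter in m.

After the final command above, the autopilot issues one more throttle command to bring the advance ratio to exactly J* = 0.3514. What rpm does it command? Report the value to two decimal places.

set_propeller: D = 1.747 m, P = 2.393 m (p = P/D = 1.369777); state ← (V=0, rpm=0)
throttle_to(10941): rpm ← 10941
set_airspeed(80.27): V ← 80.27 m/s
adjust_throttle(-56): rpm ← 10941 -56 = 10885
adjust_airspeed(+1.39): V ← 80.27 +1.39 = 81.66 m/s
adjust_airspeed(+7.36): V ← 81.66 +7.36 = 89.02 m/s
set_airspeed(85.24): V ← 85.24 m/s
final state: V = 85.24 m/s, rpm = 10885 → n = rpm/60 = 181.416667 rev/s
target J* = 0.3514; solve J* = V/(n·D) for n: n = V/(J*·D) = 85.24/(0.3514 × 1.747) = 138.850926 rev/s
rpm = 60·n = 8331.055531

rpm = 8331.06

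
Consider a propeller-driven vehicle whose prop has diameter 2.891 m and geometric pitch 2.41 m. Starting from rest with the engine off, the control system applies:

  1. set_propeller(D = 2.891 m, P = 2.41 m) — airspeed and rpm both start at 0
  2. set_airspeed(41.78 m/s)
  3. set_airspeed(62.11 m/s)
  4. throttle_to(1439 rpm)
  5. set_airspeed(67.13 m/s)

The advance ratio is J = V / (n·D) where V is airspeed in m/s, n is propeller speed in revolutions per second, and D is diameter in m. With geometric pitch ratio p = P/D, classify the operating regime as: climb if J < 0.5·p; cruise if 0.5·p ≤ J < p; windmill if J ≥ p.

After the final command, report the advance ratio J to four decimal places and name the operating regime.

set_propeller: D = 2.891 m, P = 2.41 m (p = P/D = 0.833622); state ← (V=0, rpm=0)
set_airspeed(41.78): V ← 41.78 m/s
set_airspeed(62.11): V ← 62.11 m/s
throttle_to(1439): rpm ← 1439
set_airspeed(67.13): V ← 67.13 m/s
final state: V = 67.13 m/s, rpm = 1439 → n = rpm/60 = 23.983333 rev/s
J = V / (n·D) = 67.13 / (23.983333 × 2.891) = 0.968186
regime bands: climb J<0.4168 | cruise [0.4168, 0.8336) | windmill J≥0.8336
J = 0.9682 → windmill

J = 0.9682, regime = windmill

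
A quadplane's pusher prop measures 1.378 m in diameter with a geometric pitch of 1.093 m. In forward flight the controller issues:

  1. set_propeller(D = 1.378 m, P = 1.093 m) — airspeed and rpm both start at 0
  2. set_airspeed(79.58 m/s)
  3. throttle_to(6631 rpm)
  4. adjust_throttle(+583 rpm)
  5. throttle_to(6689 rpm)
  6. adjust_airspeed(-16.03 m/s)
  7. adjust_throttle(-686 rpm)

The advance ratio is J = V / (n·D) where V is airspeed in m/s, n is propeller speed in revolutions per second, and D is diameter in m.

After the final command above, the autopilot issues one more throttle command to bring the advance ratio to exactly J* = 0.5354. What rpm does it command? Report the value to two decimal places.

rpm = 5168.20

set_propeller: D = 1.378 m, P = 1.093 m (p = P/D = 0.793179); state ← (V=0, rpm=0)
set_airspeed(79.58): V ← 79.58 m/s
throttle_to(6631): rpm ← 6631
adjust_throttle(+583): rpm ← 6631 +583 = 7214
throttle_to(6689): rpm ← 6689
adjust_airspeed(-16.03): V ← 79.58 -16.03 = 63.55 m/s
adjust_throttle(-686): rpm ← 6689 -686 = 6003
final state: V = 63.55 m/s, rpm = 6003 → n = rpm/60 = 100.050000 rev/s
target J* = 0.5354; solve J* = V/(n·D) for n: n = V/(J*·D) = 63.55/(0.5354 × 1.378) = 86.136649 rev/s
rpm = 60·n = 5168.198919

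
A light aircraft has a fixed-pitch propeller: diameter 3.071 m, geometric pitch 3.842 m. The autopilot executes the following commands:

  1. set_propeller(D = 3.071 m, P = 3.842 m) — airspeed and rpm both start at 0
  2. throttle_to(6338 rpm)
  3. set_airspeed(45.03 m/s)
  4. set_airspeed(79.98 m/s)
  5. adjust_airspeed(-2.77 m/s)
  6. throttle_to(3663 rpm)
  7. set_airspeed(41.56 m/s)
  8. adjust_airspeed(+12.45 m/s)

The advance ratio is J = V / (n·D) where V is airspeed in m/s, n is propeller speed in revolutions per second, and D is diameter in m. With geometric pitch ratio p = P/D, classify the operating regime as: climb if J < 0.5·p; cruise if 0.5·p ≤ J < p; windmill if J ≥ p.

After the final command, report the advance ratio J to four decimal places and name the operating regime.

J = 0.2881, regime = climb

set_propeller: D = 3.071 m, P = 3.842 m (p = P/D = 1.251058); state ← (V=0, rpm=0)
throttle_to(6338): rpm ← 6338
set_airspeed(45.03): V ← 45.03 m/s
set_airspeed(79.98): V ← 79.98 m/s
adjust_airspeed(-2.77): V ← 79.98 -2.77 = 77.21 m/s
throttle_to(3663): rpm ← 3663
set_airspeed(41.56): V ← 41.56 m/s
adjust_airspeed(+12.45): V ← 41.56 +12.45 = 54.01 m/s
final state: V = 54.01 m/s, rpm = 3663 → n = rpm/60 = 61.050000 rev/s
J = V / (n·D) = 54.01 / (61.050000 × 3.071) = 0.288077
regime bands: climb J<0.6255 | cruise [0.6255, 1.2511) | windmill J≥1.2511
J = 0.2881 → climb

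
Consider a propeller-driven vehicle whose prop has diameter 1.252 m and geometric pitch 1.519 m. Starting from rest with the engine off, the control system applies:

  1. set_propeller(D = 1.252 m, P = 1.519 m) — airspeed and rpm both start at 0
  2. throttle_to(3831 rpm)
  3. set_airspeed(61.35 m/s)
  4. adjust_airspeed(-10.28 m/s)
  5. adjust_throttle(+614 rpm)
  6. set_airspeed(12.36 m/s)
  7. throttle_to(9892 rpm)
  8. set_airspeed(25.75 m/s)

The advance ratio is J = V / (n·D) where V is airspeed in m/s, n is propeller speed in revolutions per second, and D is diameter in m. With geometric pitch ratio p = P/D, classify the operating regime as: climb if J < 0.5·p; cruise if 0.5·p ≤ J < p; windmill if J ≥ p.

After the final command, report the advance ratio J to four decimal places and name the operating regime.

set_propeller: D = 1.252 m, P = 1.519 m (p = P/D = 1.213259); state ← (V=0, rpm=0)
throttle_to(3831): rpm ← 3831
set_airspeed(61.35): V ← 61.35 m/s
adjust_airspeed(-10.28): V ← 61.35 -10.28 = 51.07 m/s
adjust_throttle(+614): rpm ← 3831 +614 = 4445
set_airspeed(12.36): V ← 12.36 m/s
throttle_to(9892): rpm ← 9892
set_airspeed(25.75): V ← 25.75 m/s
final state: V = 25.75 m/s, rpm = 9892 → n = rpm/60 = 164.866667 rev/s
J = V / (n·D) = 25.75 / (164.866667 × 1.252) = 0.124750
regime bands: climb J<0.6066 | cruise [0.6066, 1.2133) | windmill J≥1.2133
J = 0.1247 → climb

J = 0.1247, regime = climb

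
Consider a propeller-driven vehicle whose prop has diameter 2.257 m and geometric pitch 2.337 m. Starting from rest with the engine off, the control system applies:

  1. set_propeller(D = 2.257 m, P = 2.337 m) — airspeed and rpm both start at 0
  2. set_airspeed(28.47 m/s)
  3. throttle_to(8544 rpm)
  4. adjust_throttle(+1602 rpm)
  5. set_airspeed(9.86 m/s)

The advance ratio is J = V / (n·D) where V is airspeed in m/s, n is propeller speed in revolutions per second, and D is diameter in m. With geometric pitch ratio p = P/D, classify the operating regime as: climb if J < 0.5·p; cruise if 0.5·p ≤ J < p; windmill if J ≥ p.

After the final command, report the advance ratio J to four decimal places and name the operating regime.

J = 0.0258, regime = climb

set_propeller: D = 2.257 m, P = 2.337 m (p = P/D = 1.035445); state ← (V=0, rpm=0)
set_airspeed(28.47): V ← 28.47 m/s
throttle_to(8544): rpm ← 8544
adjust_throttle(+1602): rpm ← 8544 +1602 = 10146
set_airspeed(9.86): V ← 9.86 m/s
final state: V = 9.86 m/s, rpm = 10146 → n = rpm/60 = 169.100000 rev/s
J = V / (n·D) = 9.86 / (169.100000 × 2.257) = 0.025835
regime bands: climb J<0.5177 | cruise [0.5177, 1.0354) | windmill J≥1.0354
J = 0.0258 → climb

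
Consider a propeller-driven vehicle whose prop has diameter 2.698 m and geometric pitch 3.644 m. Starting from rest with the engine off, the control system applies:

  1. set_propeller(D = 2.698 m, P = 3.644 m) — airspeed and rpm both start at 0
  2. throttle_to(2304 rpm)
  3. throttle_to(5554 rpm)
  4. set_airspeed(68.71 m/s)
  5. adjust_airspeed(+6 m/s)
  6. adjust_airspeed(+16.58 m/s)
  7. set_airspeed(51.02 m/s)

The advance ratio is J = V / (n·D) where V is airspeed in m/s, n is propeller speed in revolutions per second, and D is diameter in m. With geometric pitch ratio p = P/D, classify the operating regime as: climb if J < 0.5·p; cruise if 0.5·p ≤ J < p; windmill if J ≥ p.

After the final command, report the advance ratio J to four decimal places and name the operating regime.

set_propeller: D = 2.698 m, P = 3.644 m (p = P/D = 1.350630); state ← (V=0, rpm=0)
throttle_to(2304): rpm ← 2304
throttle_to(5554): rpm ← 5554
set_airspeed(68.71): V ← 68.71 m/s
adjust_airspeed(+6): V ← 68.71 +6 = 74.71 m/s
adjust_airspeed(+16.58): V ← 74.71 +16.58 = 91.29 m/s
set_airspeed(51.02): V ← 51.02 m/s
final state: V = 51.02 m/s, rpm = 5554 → n = rpm/60 = 92.566667 rev/s
J = V / (n·D) = 51.02 / (92.566667 × 2.698) = 0.204288
regime bands: climb J<0.6753 | cruise [0.6753, 1.3506) | windmill J≥1.3506
J = 0.2043 → climb

J = 0.2043, regime = climb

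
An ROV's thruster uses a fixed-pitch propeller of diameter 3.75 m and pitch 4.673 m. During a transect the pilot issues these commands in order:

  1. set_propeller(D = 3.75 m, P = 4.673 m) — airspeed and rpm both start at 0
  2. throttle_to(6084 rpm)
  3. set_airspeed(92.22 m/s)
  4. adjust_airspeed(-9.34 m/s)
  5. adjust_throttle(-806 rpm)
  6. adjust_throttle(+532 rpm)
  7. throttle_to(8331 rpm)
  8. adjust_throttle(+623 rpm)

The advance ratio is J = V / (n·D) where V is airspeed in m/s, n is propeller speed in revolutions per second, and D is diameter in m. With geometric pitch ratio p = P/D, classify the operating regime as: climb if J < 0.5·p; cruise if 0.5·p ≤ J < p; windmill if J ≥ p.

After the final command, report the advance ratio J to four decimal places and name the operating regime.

J = 0.1481, regime = climb

set_propeller: D = 3.75 m, P = 4.673 m (p = P/D = 1.246133); state ← (V=0, rpm=0)
throttle_to(6084): rpm ← 6084
set_airspeed(92.22): V ← 92.22 m/s
adjust_airspeed(-9.34): V ← 92.22 -9.34 = 82.88 m/s
adjust_throttle(-806): rpm ← 6084 -806 = 5278
adjust_throttle(+532): rpm ← 5278 +532 = 5810
throttle_to(8331): rpm ← 8331
adjust_throttle(+623): rpm ← 8331 +623 = 8954
final state: V = 82.88 m/s, rpm = 8954 → n = rpm/60 = 149.233333 rev/s
J = V / (n·D) = 82.88 / (149.233333 × 3.75) = 0.148099
regime bands: climb J<0.6231 | cruise [0.6231, 1.2461) | windmill J≥1.2461
J = 0.1481 → climb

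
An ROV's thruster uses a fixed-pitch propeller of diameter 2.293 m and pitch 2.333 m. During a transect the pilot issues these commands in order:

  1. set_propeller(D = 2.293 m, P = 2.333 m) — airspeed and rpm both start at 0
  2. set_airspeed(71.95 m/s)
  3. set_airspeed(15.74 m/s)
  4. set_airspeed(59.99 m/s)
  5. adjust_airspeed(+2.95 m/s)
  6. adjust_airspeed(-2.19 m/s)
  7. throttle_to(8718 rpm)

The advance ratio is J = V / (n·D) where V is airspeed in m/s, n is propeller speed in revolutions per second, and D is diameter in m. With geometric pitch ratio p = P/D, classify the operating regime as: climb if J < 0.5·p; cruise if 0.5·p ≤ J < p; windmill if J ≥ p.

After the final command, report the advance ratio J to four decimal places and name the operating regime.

set_propeller: D = 2.293 m, P = 2.333 m (p = P/D = 1.017444); state ← (V=0, rpm=0)
set_airspeed(71.95): V ← 71.95 m/s
set_airspeed(15.74): V ← 15.74 m/s
set_airspeed(59.99): V ← 59.99 m/s
adjust_airspeed(+2.95): V ← 59.99 +2.95 = 62.94 m/s
adjust_airspeed(-2.19): V ← 62.94 -2.19 = 60.75 m/s
throttle_to(8718): rpm ← 8718
final state: V = 60.75 m/s, rpm = 8718 → n = rpm/60 = 145.300000 rev/s
J = V / (n·D) = 60.75 / (145.300000 × 2.293) = 0.182338
regime bands: climb J<0.5087 | cruise [0.5087, 1.0174) | windmill J≥1.0174
J = 0.1823 → climb

J = 0.1823, regime = climb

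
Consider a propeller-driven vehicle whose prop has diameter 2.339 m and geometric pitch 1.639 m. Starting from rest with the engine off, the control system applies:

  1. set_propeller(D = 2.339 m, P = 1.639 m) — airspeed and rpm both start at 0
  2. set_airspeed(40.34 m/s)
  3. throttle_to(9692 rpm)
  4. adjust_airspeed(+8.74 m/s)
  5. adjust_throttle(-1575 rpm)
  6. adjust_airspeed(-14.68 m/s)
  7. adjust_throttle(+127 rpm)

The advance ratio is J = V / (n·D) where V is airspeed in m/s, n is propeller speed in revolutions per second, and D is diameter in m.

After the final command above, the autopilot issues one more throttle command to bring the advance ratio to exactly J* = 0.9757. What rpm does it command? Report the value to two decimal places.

set_propeller: D = 2.339 m, P = 1.639 m (p = P/D = 0.700727); state ← (V=0, rpm=0)
set_airspeed(40.34): V ← 40.34 m/s
throttle_to(9692): rpm ← 9692
adjust_airspeed(+8.74): V ← 40.34 +8.74 = 49.08 m/s
adjust_throttle(-1575): rpm ← 9692 -1575 = 8117
adjust_airspeed(-14.68): V ← 49.08 -14.68 = 34.4 m/s
adjust_throttle(+127): rpm ← 8117 +127 = 8244
final state: V = 34.4 m/s, rpm = 8244 → n = rpm/60 = 137.400000 rev/s
target J* = 0.9757; solve J* = V/(n·D) for n: n = V/(J*·D) = 34.4/(0.9757 × 2.339) = 15.073424 rev/s
rpm = 60·n = 904.405440

rpm = 904.41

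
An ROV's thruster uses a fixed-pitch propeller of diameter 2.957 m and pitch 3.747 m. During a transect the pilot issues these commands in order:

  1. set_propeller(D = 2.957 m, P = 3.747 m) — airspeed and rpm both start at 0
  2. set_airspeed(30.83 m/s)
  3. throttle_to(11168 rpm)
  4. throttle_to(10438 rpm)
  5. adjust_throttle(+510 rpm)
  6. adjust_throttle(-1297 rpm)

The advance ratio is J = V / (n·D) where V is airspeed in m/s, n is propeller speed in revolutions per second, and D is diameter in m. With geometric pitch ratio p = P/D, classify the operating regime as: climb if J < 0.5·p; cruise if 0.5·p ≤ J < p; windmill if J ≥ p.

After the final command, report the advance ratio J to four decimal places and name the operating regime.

J = 0.0648, regime = climb

set_propeller: D = 2.957 m, P = 3.747 m (p = P/D = 1.267163); state ← (V=0, rpm=0)
set_airspeed(30.83): V ← 30.83 m/s
throttle_to(11168): rpm ← 11168
throttle_to(10438): rpm ← 10438
adjust_throttle(+510): rpm ← 10438 +510 = 10948
adjust_throttle(-1297): rpm ← 10948 -1297 = 9651
final state: V = 30.83 m/s, rpm = 9651 → n = rpm/60 = 160.850000 rev/s
J = V / (n·D) = 30.83 / (160.850000 × 2.957) = 0.064819
regime bands: climb J<0.6336 | cruise [0.6336, 1.2672) | windmill J≥1.2672
J = 0.0648 → climb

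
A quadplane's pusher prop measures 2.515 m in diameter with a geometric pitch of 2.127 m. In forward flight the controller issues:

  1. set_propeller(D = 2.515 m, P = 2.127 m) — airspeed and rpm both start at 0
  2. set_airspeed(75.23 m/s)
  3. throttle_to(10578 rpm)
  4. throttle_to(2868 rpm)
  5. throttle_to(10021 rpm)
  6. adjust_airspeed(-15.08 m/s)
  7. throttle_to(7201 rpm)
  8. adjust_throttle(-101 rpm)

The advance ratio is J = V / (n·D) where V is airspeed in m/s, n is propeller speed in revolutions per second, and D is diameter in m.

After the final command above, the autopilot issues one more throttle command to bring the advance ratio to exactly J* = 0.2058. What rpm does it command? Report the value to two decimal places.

set_propeller: D = 2.515 m, P = 2.127 m (p = P/D = 0.845726); state ← (V=0, rpm=0)
set_airspeed(75.23): V ← 75.23 m/s
throttle_to(10578): rpm ← 10578
throttle_to(2868): rpm ← 2868
throttle_to(10021): rpm ← 10021
adjust_airspeed(-15.08): V ← 75.23 -15.08 = 60.15 m/s
throttle_to(7201): rpm ← 7201
adjust_throttle(-101): rpm ← 7201 -101 = 7100
final state: V = 60.15 m/s, rpm = 7100 → n = rpm/60 = 118.333333 rev/s
target J* = 0.2058; solve J* = V/(n·D) for n: n = V/(J*·D) = 60.15/(0.2058 × 2.515) = 116.212347 rev/s
rpm = 60·n = 6972.740815

rpm = 6972.74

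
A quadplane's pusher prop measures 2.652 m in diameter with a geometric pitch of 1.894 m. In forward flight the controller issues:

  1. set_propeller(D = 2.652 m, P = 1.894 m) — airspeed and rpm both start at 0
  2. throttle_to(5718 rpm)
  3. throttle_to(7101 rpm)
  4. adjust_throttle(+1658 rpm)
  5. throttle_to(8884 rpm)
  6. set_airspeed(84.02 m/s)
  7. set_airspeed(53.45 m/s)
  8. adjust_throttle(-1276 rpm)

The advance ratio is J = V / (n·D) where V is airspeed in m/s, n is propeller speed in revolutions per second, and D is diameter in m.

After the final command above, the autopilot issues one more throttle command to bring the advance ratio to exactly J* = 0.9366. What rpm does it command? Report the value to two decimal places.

rpm = 1291.13

set_propeller: D = 2.652 m, P = 1.894 m (p = P/D = 0.714178); state ← (V=0, rpm=0)
throttle_to(5718): rpm ← 5718
throttle_to(7101): rpm ← 7101
adjust_throttle(+1658): rpm ← 7101 +1658 = 8759
throttle_to(8884): rpm ← 8884
set_airspeed(84.02): V ← 84.02 m/s
set_airspeed(53.45): V ← 53.45 m/s
adjust_throttle(-1276): rpm ← 8884 -1276 = 7608
final state: V = 53.45 m/s, rpm = 7608 → n = rpm/60 = 126.800000 rev/s
target J* = 0.9366; solve J* = V/(n·D) for n: n = V/(J*·D) = 53.45/(0.9366 × 2.652) = 21.518898 rev/s
rpm = 60·n = 1291.133908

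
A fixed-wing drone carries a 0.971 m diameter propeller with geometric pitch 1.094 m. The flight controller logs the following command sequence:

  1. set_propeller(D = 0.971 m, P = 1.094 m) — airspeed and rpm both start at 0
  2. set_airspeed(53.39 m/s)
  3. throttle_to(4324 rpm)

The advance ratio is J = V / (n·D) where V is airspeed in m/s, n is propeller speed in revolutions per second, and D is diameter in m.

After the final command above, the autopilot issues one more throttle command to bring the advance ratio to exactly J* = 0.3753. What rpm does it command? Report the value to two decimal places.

rpm = 8790.50

set_propeller: D = 0.971 m, P = 1.094 m (p = P/D = 1.126674); state ← (V=0, rpm=0)
set_airspeed(53.39): V ← 53.39 m/s
throttle_to(4324): rpm ← 4324
final state: V = 53.39 m/s, rpm = 4324 → n = rpm/60 = 72.066667 rev/s
target J* = 0.3753; solve J* = V/(n·D) for n: n = V/(J*·D) = 53.39/(0.3753 × 0.971) = 146.508265 rev/s
rpm = 60·n = 8790.495925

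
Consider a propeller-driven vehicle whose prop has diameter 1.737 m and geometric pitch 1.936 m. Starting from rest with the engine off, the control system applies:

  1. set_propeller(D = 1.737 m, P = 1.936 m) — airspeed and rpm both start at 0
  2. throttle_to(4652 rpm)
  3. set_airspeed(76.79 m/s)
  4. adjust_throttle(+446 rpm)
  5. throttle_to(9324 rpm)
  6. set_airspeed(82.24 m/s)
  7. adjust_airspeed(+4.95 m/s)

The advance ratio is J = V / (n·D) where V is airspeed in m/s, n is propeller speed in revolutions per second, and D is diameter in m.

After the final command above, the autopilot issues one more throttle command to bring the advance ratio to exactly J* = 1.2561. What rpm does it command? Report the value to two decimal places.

rpm = 2397.69

set_propeller: D = 1.737 m, P = 1.936 m (p = P/D = 1.114565); state ← (V=0, rpm=0)
throttle_to(4652): rpm ← 4652
set_airspeed(76.79): V ← 76.79 m/s
adjust_throttle(+446): rpm ← 4652 +446 = 5098
throttle_to(9324): rpm ← 9324
set_airspeed(82.24): V ← 82.24 m/s
adjust_airspeed(+4.95): V ← 82.24 +4.95 = 87.19 m/s
final state: V = 87.19 m/s, rpm = 9324 → n = rpm/60 = 155.400000 rev/s
target J* = 1.2561; solve J* = V/(n·D) for n: n = V/(J*·D) = 87.19/(1.2561 × 1.737) = 39.961579 rev/s
rpm = 60·n = 2397.694759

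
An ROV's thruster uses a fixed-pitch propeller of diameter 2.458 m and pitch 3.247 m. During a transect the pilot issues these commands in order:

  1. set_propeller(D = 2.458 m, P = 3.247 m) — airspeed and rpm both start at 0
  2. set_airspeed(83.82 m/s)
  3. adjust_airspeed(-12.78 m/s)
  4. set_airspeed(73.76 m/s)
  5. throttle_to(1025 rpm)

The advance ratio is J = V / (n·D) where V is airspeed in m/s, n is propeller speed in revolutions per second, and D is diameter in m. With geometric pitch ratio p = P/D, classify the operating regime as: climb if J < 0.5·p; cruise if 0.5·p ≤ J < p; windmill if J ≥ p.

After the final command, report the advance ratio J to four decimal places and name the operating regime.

set_propeller: D = 2.458 m, P = 3.247 m (p = P/D = 1.320993); state ← (V=0, rpm=0)
set_airspeed(83.82): V ← 83.82 m/s
adjust_airspeed(-12.78): V ← 83.82 -12.78 = 71.04 m/s
set_airspeed(73.76): V ← 73.76 m/s
throttle_to(1025): rpm ← 1025
final state: V = 73.76 m/s, rpm = 1025 → n = rpm/60 = 17.083333 rev/s
J = V / (n·D) = 73.76 / (17.083333 × 2.458) = 1.756574
regime bands: climb J<0.6605 | cruise [0.6605, 1.3210) | windmill J≥1.3210
J = 1.7566 → windmill

J = 1.7566, regime = windmill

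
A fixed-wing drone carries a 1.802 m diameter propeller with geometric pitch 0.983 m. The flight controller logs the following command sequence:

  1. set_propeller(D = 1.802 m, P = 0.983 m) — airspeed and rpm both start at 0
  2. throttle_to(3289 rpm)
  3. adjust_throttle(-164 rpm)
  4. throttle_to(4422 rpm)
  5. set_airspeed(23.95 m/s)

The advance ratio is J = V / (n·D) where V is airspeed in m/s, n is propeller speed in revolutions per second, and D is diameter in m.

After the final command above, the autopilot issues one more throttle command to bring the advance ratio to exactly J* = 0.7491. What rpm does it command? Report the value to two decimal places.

set_propeller: D = 1.802 m, P = 0.983 m (p = P/D = 0.545505); state ← (V=0, rpm=0)
throttle_to(3289): rpm ← 3289
adjust_throttle(-164): rpm ← 3289 -164 = 3125
throttle_to(4422): rpm ← 4422
set_airspeed(23.95): V ← 23.95 m/s
final state: V = 23.95 m/s, rpm = 4422 → n = rpm/60 = 73.700000 rev/s
target J* = 0.7491; solve J* = V/(n·D) for n: n = V/(J*·D) = 23.95/(0.7491 × 1.802) = 17.742341 rev/s
rpm = 60·n = 1064.540490

rpm = 1064.54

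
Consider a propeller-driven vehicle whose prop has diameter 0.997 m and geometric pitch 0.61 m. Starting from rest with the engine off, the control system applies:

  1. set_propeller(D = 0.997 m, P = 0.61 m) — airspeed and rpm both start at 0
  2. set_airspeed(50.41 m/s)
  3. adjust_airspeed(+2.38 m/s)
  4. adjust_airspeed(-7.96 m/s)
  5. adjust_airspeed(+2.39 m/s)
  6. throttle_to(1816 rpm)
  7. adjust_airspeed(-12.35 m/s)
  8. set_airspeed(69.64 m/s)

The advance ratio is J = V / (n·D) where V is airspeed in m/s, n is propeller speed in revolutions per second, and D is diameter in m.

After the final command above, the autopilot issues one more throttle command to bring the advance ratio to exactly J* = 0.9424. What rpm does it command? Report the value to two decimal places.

set_propeller: D = 0.997 m, P = 0.61 m (p = P/D = 0.611836); state ← (V=0, rpm=0)
set_airspeed(50.41): V ← 50.41 m/s
adjust_airspeed(+2.38): V ← 50.41 +2.38 = 52.79 m/s
adjust_airspeed(-7.96): V ← 52.79 -7.96 = 44.83 m/s
adjust_airspeed(+2.39): V ← 44.83 +2.39 = 47.22 m/s
throttle_to(1816): rpm ← 1816
adjust_airspeed(-12.35): V ← 47.22 -12.35 = 34.87 m/s
set_airspeed(69.64): V ← 69.64 m/s
final state: V = 69.64 m/s, rpm = 1816 → n = rpm/60 = 30.266667 rev/s
target J* = 0.9424; solve J* = V/(n·D) for n: n = V/(J*·D) = 69.64/(0.9424 × 0.997) = 74.118791 rev/s
rpm = 60·n = 4447.127460

rpm = 4447.13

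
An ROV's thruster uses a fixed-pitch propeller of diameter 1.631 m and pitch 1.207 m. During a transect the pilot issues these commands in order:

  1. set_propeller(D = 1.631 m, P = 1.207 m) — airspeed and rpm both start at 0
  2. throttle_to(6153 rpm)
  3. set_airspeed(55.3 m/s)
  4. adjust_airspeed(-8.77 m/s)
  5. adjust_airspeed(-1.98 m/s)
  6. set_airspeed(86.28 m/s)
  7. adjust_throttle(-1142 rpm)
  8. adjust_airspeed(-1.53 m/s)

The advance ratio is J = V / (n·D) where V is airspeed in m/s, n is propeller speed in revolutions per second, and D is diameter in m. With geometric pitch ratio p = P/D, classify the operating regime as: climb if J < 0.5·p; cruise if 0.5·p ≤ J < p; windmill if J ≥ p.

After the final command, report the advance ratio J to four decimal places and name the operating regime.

set_propeller: D = 1.631 m, P = 1.207 m (p = P/D = 0.740037); state ← (V=0, rpm=0)
throttle_to(6153): rpm ← 6153
set_airspeed(55.3): V ← 55.3 m/s
adjust_airspeed(-8.77): V ← 55.3 -8.77 = 46.53 m/s
adjust_airspeed(-1.98): V ← 46.53 -1.98 = 44.55 m/s
set_airspeed(86.28): V ← 86.28 m/s
adjust_throttle(-1142): rpm ← 6153 -1142 = 5011
adjust_airspeed(-1.53): V ← 86.28 -1.53 = 84.75 m/s
final state: V = 84.75 m/s, rpm = 5011 → n = rpm/60 = 83.516667 rev/s
J = V / (n·D) = 84.75 / (83.516667 × 1.631) = 0.622175
regime bands: climb J<0.3700 | cruise [0.3700, 0.7400) | windmill J≥0.7400
J = 0.6222 → cruise

J = 0.6222, regime = cruise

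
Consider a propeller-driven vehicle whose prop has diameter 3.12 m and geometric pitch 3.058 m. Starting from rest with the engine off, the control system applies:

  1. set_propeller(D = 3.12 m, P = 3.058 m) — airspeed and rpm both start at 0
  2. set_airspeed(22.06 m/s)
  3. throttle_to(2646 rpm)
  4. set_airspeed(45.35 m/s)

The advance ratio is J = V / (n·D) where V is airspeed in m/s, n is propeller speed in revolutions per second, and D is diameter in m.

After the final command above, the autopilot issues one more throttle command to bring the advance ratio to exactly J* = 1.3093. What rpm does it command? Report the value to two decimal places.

set_propeller: D = 3.12 m, P = 3.058 m (p = P/D = 0.980128); state ← (V=0, rpm=0)
set_airspeed(22.06): V ← 22.06 m/s
throttle_to(2646): rpm ← 2646
set_airspeed(45.35): V ← 45.35 m/s
final state: V = 45.35 m/s, rpm = 2646 → n = rpm/60 = 44.100000 rev/s
target J* = 1.3093; solve J* = V/(n·D) for n: n = V/(J*·D) = 45.35/(1.3093 × 3.12) = 11.101548 rev/s
rpm = 60·n = 666.092862

rpm = 666.09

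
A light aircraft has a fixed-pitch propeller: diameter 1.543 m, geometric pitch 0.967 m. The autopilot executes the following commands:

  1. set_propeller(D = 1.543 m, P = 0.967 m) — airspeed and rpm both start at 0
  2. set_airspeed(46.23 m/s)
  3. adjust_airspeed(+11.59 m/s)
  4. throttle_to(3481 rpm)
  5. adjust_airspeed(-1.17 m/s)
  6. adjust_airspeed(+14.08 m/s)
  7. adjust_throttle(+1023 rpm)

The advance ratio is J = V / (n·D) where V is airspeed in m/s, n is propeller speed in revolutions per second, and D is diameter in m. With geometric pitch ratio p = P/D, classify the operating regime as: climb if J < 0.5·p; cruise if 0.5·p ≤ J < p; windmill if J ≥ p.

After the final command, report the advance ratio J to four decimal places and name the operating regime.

J = 0.6106, regime = cruise

set_propeller: D = 1.543 m, P = 0.967 m (p = P/D = 0.626701); state ← (V=0, rpm=0)
set_airspeed(46.23): V ← 46.23 m/s
adjust_airspeed(+11.59): V ← 46.23 +11.59 = 57.82 m/s
throttle_to(3481): rpm ← 3481
adjust_airspeed(-1.17): V ← 57.82 -1.17 = 56.65 m/s
adjust_airspeed(+14.08): V ← 56.65 +14.08 = 70.73 m/s
adjust_throttle(+1023): rpm ← 3481 +1023 = 4504
final state: V = 70.73 m/s, rpm = 4504 → n = rpm/60 = 75.066667 rev/s
J = V / (n·D) = 70.73 / (75.066667 × 1.543) = 0.610648
regime bands: climb J<0.3134 | cruise [0.3134, 0.6267) | windmill J≥0.6267
J = 0.6106 → cruise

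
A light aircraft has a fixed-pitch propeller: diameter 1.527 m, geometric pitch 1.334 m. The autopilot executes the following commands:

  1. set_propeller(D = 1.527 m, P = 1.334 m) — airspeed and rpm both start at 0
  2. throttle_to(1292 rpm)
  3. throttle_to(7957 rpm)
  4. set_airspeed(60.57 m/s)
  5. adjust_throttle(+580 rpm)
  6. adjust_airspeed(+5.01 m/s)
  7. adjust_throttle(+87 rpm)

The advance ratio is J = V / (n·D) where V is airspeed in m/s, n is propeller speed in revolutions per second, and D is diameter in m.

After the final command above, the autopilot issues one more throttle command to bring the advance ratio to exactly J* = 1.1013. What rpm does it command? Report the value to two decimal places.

set_propeller: D = 1.527 m, P = 1.334 m (p = P/D = 0.873608); state ← (V=0, rpm=0)
throttle_to(1292): rpm ← 1292
throttle_to(7957): rpm ← 7957
set_airspeed(60.57): V ← 60.57 m/s
adjust_throttle(+580): rpm ← 7957 +580 = 8537
adjust_airspeed(+5.01): V ← 60.57 +5.01 = 65.58 m/s
adjust_throttle(+87): rpm ← 8537 +87 = 8624
final state: V = 65.58 m/s, rpm = 8624 → n = rpm/60 = 143.733333 rev/s
target J* = 1.1013; solve J* = V/(n·D) for n: n = V/(J*·D) = 65.58/(1.1013 × 1.527) = 38.996599 rev/s
rpm = 60·n = 2339.795958

rpm = 2339.80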